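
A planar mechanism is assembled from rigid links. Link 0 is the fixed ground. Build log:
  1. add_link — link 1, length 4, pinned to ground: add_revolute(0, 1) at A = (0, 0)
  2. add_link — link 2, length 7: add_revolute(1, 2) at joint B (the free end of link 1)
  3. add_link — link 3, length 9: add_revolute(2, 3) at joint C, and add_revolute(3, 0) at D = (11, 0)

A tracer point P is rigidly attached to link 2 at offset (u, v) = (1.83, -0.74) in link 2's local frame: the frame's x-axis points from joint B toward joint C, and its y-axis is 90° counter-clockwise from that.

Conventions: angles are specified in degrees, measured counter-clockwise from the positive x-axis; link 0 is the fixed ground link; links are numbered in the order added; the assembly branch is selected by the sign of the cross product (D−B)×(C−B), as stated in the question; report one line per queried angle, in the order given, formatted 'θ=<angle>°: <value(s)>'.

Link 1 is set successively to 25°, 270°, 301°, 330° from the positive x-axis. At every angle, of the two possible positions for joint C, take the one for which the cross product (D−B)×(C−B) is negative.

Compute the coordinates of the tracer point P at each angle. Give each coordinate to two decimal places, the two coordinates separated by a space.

A=(0,0), D=(11.00,0)
θ=25°: B = A + 4.00·(cos25°, sin25°) = (3.6252, 1.6905)
θ=25°: |BD| = 7.5660
θ=25°: circle(B,7.00) ∩ circle(D,9.00): a=1.6683, h=6.7983
θ=25°:   candidates: C₊=(6.7703,7.9442) cross=51.436; C₋=(3.7324,-5.3087) cross=-51.436
θ=25°:   branch - wants cross < 0 → take C=(3.7324,-5.3087) (cross=-51.436)
θ=25°: ex = (C−B)/|BC| = (0.0153,-0.9999); ey = (0.9999,0.0153)
θ=25°: P = B + 1.83·ex + -0.74·ey = (2.9133,-0.1506)
θ=270°: B = A + 4.00·(cos270°, sin270°) = (-0.0000, -4.0000)
θ=270°: |BD| = 11.7047
θ=270°: circle(B,7.00) ∩ circle(D,9.00): a=4.4854, h=5.3741
θ=270°:   candidates: C₊=(2.3788,2.5834) cross=62.903; C₋=(6.0519,-7.5177) cross=-62.903
θ=270°:   branch - wants cross < 0 → take C=(6.0519,-7.5177) (cross=-62.903)
θ=270°: ex = (C−B)/|BC| = (0.8646,-0.5025); ey = (0.5025,0.8646)
θ=270°: P = B + 1.83·ex + -0.74·ey = (1.2103,-5.5594)
θ=301°: B = A + 4.00·(cos301°, sin301°) = (2.0602, -3.4287)
θ=301°: |BD| = 9.5748
θ=301°: circle(B,7.00) ∩ circle(D,9.00): a=3.1163, h=6.2680
θ=301°:   candidates: C₊=(2.7253,3.5397) cross=60.015; C₋=(7.2144,-8.1651) cross=-60.015
θ=301°:   branch - wants cross < 0 → take C=(7.2144,-8.1651) (cross=-60.015)
θ=301°: ex = (C−B)/|BC| = (0.7363,-0.6766); ey = (0.6766,0.7363)
θ=301°: P = B + 1.83·ex + -0.74·ey = (2.9069,-5.2118)
θ=330°: B = A + 4.00·(cos330°, sin330°) = (3.4641, -2.0000)
θ=330°: |BD| = 7.7968
θ=330°: circle(B,7.00) ∩ circle(D,9.00): a=1.8463, h=6.7521
θ=330°:   candidates: C₊=(3.5166,4.9998) cross=52.645; C₋=(6.9806,-8.0526) cross=-52.645
θ=330°:   branch - wants cross < 0 → take C=(6.9806,-8.0526) (cross=-52.645)
θ=330°: ex = (C−B)/|BC| = (0.5024,-0.8647); ey = (0.8647,0.5024)
θ=330°: P = B + 1.83·ex + -0.74·ey = (3.7436,-3.9541)

θ=25°: 2.91 -0.15
θ=270°: 1.21 -5.56
θ=301°: 2.91 -5.21
θ=330°: 3.74 -3.95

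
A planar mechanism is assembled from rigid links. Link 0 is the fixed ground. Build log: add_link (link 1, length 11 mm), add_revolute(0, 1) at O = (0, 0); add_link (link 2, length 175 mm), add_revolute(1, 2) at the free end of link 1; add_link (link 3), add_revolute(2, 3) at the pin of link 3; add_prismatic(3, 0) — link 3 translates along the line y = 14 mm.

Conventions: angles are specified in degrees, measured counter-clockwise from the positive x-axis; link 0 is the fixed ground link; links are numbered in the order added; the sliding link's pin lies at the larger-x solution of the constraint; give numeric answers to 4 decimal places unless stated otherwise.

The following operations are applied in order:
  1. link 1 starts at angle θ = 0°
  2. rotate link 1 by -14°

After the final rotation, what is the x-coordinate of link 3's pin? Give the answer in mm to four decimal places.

geometry: r = 11 mm, L = 175 mm, e = 14 mm; θ starts at 0°
rotate link 1 by -14°: θ ← 0° -14° = -14°
crank pin P = (r cos θ, r sin θ) = (10.673253, -2.661141)
h = r sin θ − e = -2.661141 − 14 = -16.661141
x = r cos θ + √(L² − h²) = 10.673253 + 174.205070 = 184.878323

184.8783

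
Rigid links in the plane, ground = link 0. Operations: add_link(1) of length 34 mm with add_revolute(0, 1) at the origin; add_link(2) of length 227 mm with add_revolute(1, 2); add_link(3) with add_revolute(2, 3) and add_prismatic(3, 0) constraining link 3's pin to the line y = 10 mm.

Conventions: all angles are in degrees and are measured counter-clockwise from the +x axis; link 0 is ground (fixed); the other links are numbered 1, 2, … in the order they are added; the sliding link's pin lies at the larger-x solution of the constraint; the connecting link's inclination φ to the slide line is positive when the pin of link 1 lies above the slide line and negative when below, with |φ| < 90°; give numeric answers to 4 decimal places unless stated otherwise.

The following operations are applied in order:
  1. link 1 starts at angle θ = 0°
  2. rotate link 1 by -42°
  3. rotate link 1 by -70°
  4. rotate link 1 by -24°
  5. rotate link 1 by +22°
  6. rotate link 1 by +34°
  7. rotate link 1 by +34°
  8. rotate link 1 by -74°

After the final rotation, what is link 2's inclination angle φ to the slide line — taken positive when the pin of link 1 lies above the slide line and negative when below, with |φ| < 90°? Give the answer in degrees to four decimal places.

geometry: r = 34 mm, L = 227 mm, e = 10 mm; θ starts at 0°
rotate link 1 by -42°: θ ← 0° -42° = -42°
rotate link 1 by -70°: θ ← -42° -70° = -112°
rotate link 1 by -24°: θ ← -112° -24° = -136°
rotate link 1 by +22°: θ ← -136° +22° = -114°
rotate link 1 by +34°: θ ← -114° +34° = -80°
rotate link 1 by +34°: θ ← -80° +34° = -46°
rotate link 1 by -74°: θ ← -46° -74° = -120°
h = r sin θ − e = -29.444864 − 10 = -39.444864
sin φ = h / L = -39.444864 / 227 = -0.17376592
φ = arcsin(-0.17376592) = -10.006850°

-10.0069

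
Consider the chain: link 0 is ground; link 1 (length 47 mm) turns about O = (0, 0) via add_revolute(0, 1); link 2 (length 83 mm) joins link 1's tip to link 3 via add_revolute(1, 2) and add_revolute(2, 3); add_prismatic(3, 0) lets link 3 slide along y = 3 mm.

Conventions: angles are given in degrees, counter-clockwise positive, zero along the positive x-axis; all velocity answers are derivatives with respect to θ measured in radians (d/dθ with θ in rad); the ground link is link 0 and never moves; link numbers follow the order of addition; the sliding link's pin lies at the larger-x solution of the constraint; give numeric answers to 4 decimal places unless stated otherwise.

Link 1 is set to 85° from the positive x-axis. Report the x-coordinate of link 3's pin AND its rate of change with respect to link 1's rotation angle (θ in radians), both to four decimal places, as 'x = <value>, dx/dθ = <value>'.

geometry: r = 47 mm, L = 83 mm, e = 3 mm
crank pin P = (r cos θ, r sin θ) = (4.096320, 46.821151)
h = r sin θ − e = 46.821151 − 3 = 43.821151
x = r cos θ + √(L² − h²) = 4.096320 + 70.489054 = 74.585374
dx/dθ = −r sin θ − h·r cos θ/√(L² − h²) (θ in radians; h = 43.821151) = -49.367723

x = 74.5854, dx/dθ = -49.3677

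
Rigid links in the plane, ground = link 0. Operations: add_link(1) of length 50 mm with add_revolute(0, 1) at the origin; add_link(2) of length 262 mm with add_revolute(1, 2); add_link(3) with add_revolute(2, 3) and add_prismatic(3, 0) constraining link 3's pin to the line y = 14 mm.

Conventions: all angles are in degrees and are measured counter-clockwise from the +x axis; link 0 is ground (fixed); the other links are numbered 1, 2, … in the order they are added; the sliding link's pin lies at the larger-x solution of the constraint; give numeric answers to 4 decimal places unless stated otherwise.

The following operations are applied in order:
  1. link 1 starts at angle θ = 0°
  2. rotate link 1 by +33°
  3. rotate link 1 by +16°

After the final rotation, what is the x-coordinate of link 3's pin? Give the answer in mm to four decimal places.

geometry: r = 50 mm, L = 262 mm, e = 14 mm; θ starts at 0°
rotate link 1 by +33°: θ ← 0° +33° = 33°
rotate link 1 by +16°: θ ← 33° +16° = 49°
crank pin P = (r cos θ, r sin θ) = (32.802951, 37.735479)
h = r sin θ − e = 37.735479 − 14 = 23.735479
x = r cos θ + √(L² − h²) = 32.802951 + 260.922646 = 293.725597

293.7256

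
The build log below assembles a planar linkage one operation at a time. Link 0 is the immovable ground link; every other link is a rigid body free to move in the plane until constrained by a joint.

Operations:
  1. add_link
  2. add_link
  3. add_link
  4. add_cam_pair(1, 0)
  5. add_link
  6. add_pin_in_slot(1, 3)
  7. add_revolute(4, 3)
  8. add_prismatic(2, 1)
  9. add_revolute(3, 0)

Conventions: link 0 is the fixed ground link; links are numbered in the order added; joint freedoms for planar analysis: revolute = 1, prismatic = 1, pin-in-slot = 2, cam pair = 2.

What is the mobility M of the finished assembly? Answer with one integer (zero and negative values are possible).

L=1 J1=0 J2=0
add link → L=2 J1=0 J2=0
add link → L=3 J1=0 J2=0
add link → L=4 J1=0 J2=0
C@1,0 dof=2 J2 → L=4 J1=0 J2=1
add link → L=5 J1=0 J2=1
PS@1,3 dof=2 J2 → L=5 J1=0 J2=2
R@4,3 dof=1 J1 → L=5 J1=1 J2=2
P@2,1 dof=1 J1 → L=5 J1=2 J2=2
R@3,0 dof=1 J1 → L=5 J1=3 J2=2
M=3(L−1)−2J1−J2=3·4−2·3−2=4

M = 4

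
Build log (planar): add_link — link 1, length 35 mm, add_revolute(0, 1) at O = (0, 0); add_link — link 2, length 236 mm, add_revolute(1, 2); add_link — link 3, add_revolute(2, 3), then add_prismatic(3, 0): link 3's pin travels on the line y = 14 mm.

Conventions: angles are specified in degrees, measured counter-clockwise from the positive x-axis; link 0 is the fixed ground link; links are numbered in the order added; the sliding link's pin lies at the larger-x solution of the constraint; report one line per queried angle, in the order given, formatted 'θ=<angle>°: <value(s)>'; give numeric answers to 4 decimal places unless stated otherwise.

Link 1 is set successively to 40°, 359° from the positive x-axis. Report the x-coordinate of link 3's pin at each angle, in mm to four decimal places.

geometry: r = 35 mm, L = 236 mm, e = 14 mm
θ=40°: crank pin P = (r cos θ, r sin θ) = (26.811556, 22.497566)
θ=40°: h = r sin θ − e = 22.497566 − 14 = 8.497566
θ=40°: x = r cos θ + √(L² − h²) = 26.811556 + 235.846966 = 262.658521
θ=359°: crank pin P = (r cos θ, r sin θ) = (34.994669, -0.610834)
θ=359°: h = r sin θ − e = -0.610834 − 14 = -14.610834
θ=359°: x = r cos θ + √(L² − h²) = 34.994669 + 235.547285 = 270.541954

θ=40°: 262.6585
θ=359°: 270.5420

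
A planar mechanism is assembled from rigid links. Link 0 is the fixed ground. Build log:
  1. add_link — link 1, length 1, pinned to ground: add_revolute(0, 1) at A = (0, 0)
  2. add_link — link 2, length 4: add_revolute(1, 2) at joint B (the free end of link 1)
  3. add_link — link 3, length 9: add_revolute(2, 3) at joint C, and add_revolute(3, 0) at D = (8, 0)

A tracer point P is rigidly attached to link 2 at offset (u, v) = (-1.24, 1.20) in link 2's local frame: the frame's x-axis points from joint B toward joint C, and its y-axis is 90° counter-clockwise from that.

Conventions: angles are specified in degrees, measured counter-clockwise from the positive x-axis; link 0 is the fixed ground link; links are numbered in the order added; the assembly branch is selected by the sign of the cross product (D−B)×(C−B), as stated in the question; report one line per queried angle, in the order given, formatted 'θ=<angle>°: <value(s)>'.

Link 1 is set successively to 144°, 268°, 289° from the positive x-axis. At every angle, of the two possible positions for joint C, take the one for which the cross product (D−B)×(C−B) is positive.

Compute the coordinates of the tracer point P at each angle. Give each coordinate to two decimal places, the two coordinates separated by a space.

A=(0,0), D=(8.00,0)
θ=144°: B = A + 1.00·(cos144°, sin144°) = (-0.8090, 0.5878)
θ=144°: |BD| = 8.8286
θ=144°: circle(B,4.00) ∩ circle(D,9.00): a=0.7331, h=3.9322
θ=144°:   candidates: C₊=(0.1842,4.4625) cross=34.716; C₋=(-0.3394,-3.3845) cross=-34.716
θ=144°:   branch + wants cross > 0 → take C=(0.1842,4.4625) (cross=34.716)
θ=144°: ex = (C−B)/|BC| = (0.2483,0.9687); ey = (-0.9687,0.2483)
θ=144°: P = B + -1.24·ex + 1.20·ey = (-2.2793,-0.3154)
θ=268°: B = A + 1.00·(cos268°, sin268°) = (-0.0349, -0.9994)
θ=268°: |BD| = 8.0968
θ=268°: circle(B,4.00) ∩ circle(D,9.00): a=0.0345, h=3.9999
θ=268°:   candidates: C₊=(-0.4944,2.9741) cross=32.386; C₋=(0.4930,-4.9644) cross=-32.386
θ=268°:   branch + wants cross > 0 → take C=(-0.4944,2.9741) (cross=32.386)
θ=268°: ex = (C−B)/|BC| = (-0.1149,0.9934); ey = (-0.9934,-0.1149)
θ=268°: P = B + -1.24·ex + 1.20·ey = (-1.0845,-2.3690)
θ=289°: B = A + 1.00·(cos289°, sin289°) = (0.3256, -0.9455)
θ=289°: |BD| = 7.7325
θ=289°: circle(B,4.00) ∩ circle(D,9.00): a=-0.3368, h=3.9858
θ=289°:   candidates: C₊=(-0.4961,2.9692) cross=30.820; C₋=(0.4786,-4.9426) cross=-30.820
θ=289°:   branch + wants cross > 0 → take C=(-0.4961,2.9692) (cross=30.820)
θ=289°: ex = (C−B)/|BC| = (-0.2054,0.9787); ey = (-0.9787,-0.2054)
θ=289°: P = B + -1.24·ex + 1.20·ey = (-0.5941,-2.4056)

θ=144°: -2.28 -0.32
θ=268°: -1.08 -2.37
θ=289°: -0.59 -2.41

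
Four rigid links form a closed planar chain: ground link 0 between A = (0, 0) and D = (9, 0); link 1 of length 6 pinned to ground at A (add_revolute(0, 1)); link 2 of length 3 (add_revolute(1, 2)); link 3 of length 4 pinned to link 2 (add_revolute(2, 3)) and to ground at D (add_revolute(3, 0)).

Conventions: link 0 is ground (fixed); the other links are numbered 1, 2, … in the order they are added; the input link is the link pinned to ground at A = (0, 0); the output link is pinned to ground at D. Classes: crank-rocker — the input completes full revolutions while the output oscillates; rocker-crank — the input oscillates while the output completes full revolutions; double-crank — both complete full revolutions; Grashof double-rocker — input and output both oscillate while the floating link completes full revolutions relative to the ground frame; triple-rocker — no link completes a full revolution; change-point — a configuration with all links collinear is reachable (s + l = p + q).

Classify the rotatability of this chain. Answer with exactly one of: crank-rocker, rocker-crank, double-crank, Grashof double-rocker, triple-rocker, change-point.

lengths: ground=9, input=6, coupler=3, output=4
sorted: s=3 (shortest), l=9 (longest), p+q=10
s + l = 12 vs p + q = 10
s + l > p + q → non-Grashof → no link fully rotates → triple-rocker

triple-rocker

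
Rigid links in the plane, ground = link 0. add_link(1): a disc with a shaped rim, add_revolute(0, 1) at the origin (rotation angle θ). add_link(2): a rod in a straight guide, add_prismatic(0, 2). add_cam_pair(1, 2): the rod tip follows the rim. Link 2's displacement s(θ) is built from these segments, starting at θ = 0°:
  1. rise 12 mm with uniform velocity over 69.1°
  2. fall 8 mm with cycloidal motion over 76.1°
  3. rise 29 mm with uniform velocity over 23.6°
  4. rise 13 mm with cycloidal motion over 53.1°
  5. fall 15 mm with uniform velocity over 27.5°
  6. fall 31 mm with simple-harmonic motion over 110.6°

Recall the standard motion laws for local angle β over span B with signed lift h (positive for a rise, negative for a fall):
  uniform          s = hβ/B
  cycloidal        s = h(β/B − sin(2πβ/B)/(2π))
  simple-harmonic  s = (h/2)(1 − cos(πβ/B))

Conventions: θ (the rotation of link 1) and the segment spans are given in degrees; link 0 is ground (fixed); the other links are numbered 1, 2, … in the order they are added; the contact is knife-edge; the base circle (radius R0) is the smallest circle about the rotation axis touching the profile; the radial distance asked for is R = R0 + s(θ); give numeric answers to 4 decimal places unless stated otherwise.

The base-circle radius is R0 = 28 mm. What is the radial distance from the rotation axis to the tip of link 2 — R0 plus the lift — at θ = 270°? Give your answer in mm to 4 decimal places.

segment 1 (0° to 69.1°, uniform, h = 12) is passed completely: s = 0.0000 + (12) = 12.0000
segment 2 (69.1° to 145.2°, cycloidal, h = -8) is passed completely: s = 12.0000 + (-8) = 4.0000
segment 3 (145.2° to 168.8°, uniform, h = 29) is passed completely: s = 4.0000 + (29) = 33.0000
segment 4 (168.8° to 221.9°, cycloidal, h = 13) is passed completely: s = 33.0000 + (13) = 46.0000
segment 5 (221.9° to 249.4°, uniform, h = -15) is passed completely: s = 46.0000 + (-15) = 31.0000
θ = 270° falls in segment 6 (249.4° to 360°, simple-harmonic, h = -31): β = 270 − 249.4 = 20.6°, B = 110.6°; Δs = -31/2·(1 − cos(π·0.1863)) = -2.5787; s = 31.0000 − 2.5787 = 28.4213
R = R0 + s = 28 + 28.4213 = 56.4213

56.4213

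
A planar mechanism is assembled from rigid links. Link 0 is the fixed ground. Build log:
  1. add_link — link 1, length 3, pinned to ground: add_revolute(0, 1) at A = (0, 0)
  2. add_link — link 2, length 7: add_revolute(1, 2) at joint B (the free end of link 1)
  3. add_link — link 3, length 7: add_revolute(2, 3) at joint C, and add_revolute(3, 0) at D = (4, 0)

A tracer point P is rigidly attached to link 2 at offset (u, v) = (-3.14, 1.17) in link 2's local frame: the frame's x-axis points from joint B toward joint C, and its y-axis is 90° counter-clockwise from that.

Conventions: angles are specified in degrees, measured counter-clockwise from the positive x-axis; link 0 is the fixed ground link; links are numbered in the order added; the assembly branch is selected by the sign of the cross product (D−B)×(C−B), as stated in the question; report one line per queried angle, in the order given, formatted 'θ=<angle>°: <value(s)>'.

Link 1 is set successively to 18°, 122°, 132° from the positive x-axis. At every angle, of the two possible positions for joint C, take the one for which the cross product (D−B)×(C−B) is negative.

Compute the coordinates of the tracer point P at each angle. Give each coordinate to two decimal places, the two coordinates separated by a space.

A=(0,0), D=(4.00,0)
θ=18°: B = A + 3.00·(cos18°, sin18°) = (2.8532, 0.9271)
θ=18°: |BD| = 1.4747
θ=18°: circle(B,7.00) ∩ circle(D,7.00): a=0.7373, h=6.9611
θ=18°:   candidates: C₊=(7.8027,5.8771) cross=10.265; C₋=(-0.9495,-4.9500) cross=-10.265
θ=18°:   branch - wants cross < 0 → take C=(-0.9495,-4.9500) (cross=-10.265)
θ=18°: ex = (C−B)/|BC| = (-0.5432,-0.8396); ey = (0.8396,-0.5432)
θ=18°: P = B + -3.14·ex + 1.17·ey = (5.5412,2.9277)
θ=122°: B = A + 3.00·(cos122°, sin122°) = (-1.5898, 2.5441)
θ=122°: |BD| = 6.1415
θ=122°: circle(B,7.00) ∩ circle(D,7.00): a=3.0708, h=6.2905
θ=122°:   candidates: C₊=(3.8110,6.9974) cross=38.633; C₋=(-1.4007,-4.4533) cross=-38.633
θ=122°:   branch - wants cross < 0 → take C=(-1.4007,-4.4533) (cross=-38.633)
θ=122°: ex = (C−B)/|BC| = (0.0270,-0.9996); ey = (0.9996,0.0270)
θ=122°: P = B + -3.14·ex + 1.17·ey = (-0.5050,5.7146)
θ=132°: B = A + 3.00·(cos132°, sin132°) = (-2.0074, 2.2294)
θ=132°: |BD| = 6.4077
θ=132°: circle(B,7.00) ∩ circle(D,7.00): a=3.2039, h=6.2238
θ=132°:   candidates: C₊=(3.1617,6.9496) cross=39.880; C₋=(-1.1691,-4.7202) cross=-39.880
θ=132°:   branch - wants cross < 0 → take C=(-1.1691,-4.7202) (cross=-39.880)
θ=132°: ex = (C−B)/|BC| = (0.1198,-0.9928); ey = (0.9928,0.1198)
θ=132°: P = B + -3.14·ex + 1.17·ey = (-1.2218,5.4869)

θ=18°: 5.54 2.93
θ=122°: -0.50 5.71
θ=132°: -1.22 5.49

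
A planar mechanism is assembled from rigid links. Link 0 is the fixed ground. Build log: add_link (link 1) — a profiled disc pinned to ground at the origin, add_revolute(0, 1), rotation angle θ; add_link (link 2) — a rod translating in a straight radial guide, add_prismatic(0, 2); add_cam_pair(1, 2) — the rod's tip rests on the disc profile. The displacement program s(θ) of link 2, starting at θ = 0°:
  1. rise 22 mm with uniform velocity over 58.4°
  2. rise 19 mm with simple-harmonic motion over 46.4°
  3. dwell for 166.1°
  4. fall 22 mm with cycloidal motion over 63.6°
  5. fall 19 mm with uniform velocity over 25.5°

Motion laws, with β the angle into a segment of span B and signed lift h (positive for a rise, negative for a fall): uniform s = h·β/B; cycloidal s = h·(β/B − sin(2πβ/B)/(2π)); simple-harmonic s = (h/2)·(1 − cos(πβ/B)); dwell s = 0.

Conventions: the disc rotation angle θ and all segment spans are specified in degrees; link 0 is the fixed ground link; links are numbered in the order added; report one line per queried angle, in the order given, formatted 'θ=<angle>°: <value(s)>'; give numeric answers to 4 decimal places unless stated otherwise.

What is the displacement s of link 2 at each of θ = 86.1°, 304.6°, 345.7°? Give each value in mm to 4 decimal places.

seg 1 [0°–58.4°] uniform, h=22: full span → s += 22 → s = 22.0000
seg 2 [58.4°–104.8°] simple-harmonic, h=19: θ=86.1° here. β=27.7, B=46.4. 19/2·(1 − cos(π·0.5970)) = 12.3499 → s = 34.3499
seg 2 [58.4°–104.8°] simple-harmonic, h=19: full span → s += 19 → s = 41.0000
seg 3 [104.8°–270.9°] dwell: s stays 41.0000
seg 4 [270.9°–334.5°] cycloidal, h=-22: θ=304.6° here. β=33.7, B=63.6. -22·(0.5299 − sin(2π·0.5299)/(2π)) = -12.3106 → s = 28.6894
seg 4 [270.9°–334.5°] cycloidal, h=-22: full span → s += -22 → s = 19.0000
seg 5 [334.5°–360°] uniform, h=-19: θ=345.7° here. β=11.2, B=25.5. -19·11.2/25.5 = -8.3451 → s = 10.6549

θ=86.1°: 34.3499
θ=304.6°: 28.6894
θ=345.7°: 10.6549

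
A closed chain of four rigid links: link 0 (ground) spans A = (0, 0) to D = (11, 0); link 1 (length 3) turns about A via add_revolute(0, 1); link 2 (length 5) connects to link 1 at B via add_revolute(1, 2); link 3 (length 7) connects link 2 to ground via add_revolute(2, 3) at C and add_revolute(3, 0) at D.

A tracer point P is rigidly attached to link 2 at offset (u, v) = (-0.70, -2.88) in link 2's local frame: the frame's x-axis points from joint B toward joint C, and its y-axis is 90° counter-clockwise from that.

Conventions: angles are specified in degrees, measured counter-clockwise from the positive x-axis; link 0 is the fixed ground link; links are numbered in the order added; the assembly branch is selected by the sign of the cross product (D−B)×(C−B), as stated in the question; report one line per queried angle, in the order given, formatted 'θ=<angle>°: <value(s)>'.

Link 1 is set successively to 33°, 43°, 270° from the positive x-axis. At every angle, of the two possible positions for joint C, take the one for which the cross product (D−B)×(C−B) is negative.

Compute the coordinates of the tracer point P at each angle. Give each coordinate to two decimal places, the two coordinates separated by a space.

A=(0,0), D=(11.00,0)
θ=33°: B = A + 3.00·(cos33°, sin33°) = (2.5160, 1.6339)
θ=33°: |BD| = 8.6399
θ=33°: circle(B,5.00) ∩ circle(D,7.00): a=2.9310, h=4.0508
θ=33°:   candidates: C₊=(6.1602,5.0573) cross=34.999; C₋=(4.6281,-2.8981) cross=-34.999
θ=33°:   branch - wants cross < 0 → take C=(4.6281,-2.8981) (cross=-34.999)
θ=33°: ex = (C−B)/|BC| = (0.4224,-0.9064); ey = (0.9064,0.4224)
θ=33°: P = B + -0.70·ex + -2.88·ey = (-0.3901,1.0518)
θ=43°: B = A + 3.00·(cos43°, sin43°) = (2.1941, 2.0460)
θ=43°: |BD| = 9.0405
θ=43°: circle(B,5.00) ∩ circle(D,7.00): a=3.1929, h=3.8478
θ=43°:   candidates: C₊=(6.1749,5.0714) cross=34.786; C₋=(4.4333,-2.4246) cross=-34.786
θ=43°:   branch - wants cross < 0 → take C=(4.4333,-2.4246) (cross=-34.786)
θ=43°: ex = (C−B)/|BC| = (0.4478,-0.8941); ey = (0.8941,0.4478)
θ=43°: P = B + -0.70·ex + -2.88·ey = (-0.6945,1.3821)
θ=270°: B = A + 3.00·(cos270°, sin270°) = (-0.0000, -3.0000)
θ=270°: |BD| = 11.4018
θ=270°: circle(B,5.00) ∩ circle(D,7.00): a=4.6484, h=1.8418
θ=270°:   candidates: C₊=(4.0000,-0.0000) cross=21.000; C₋=(4.9692,-3.5538) cross=-21.000
θ=270°:   branch - wants cross < 0 → take C=(4.9692,-3.5538) (cross=-21.000)
θ=270°: ex = (C−B)/|BC| = (0.9938,-0.1108); ey = (0.1108,0.9938)
θ=270°: P = B + -0.70·ex + -2.88·ey = (-1.0147,-5.7847)

θ=33°: -0.39 1.05
θ=43°: -0.69 1.38
θ=270°: -1.01 -5.78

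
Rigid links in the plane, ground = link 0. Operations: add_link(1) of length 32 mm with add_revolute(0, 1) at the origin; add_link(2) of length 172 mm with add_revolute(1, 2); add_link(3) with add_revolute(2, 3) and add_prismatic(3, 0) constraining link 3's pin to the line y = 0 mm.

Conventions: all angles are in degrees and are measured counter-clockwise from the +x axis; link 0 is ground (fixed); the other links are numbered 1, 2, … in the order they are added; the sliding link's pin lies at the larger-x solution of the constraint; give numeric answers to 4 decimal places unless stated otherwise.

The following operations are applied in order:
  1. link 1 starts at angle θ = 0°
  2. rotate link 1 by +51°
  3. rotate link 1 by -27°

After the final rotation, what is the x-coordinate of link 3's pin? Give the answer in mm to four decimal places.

geometry: r = 32 mm, L = 172 mm, e = 0 mm; θ starts at 0°
rotate link 1 by +51°: θ ← 0° +51° = 51°
rotate link 1 by -27°: θ ← 51° -27° = 24°
crank pin P = (r cos θ, r sin θ) = (29.233455, 13.015573)
h = r sin θ − e = 13.015573 − 0 = 13.015573
x = r cos θ + √(L² − h²) = 29.233455 + 171.506836 = 200.740291

200.7403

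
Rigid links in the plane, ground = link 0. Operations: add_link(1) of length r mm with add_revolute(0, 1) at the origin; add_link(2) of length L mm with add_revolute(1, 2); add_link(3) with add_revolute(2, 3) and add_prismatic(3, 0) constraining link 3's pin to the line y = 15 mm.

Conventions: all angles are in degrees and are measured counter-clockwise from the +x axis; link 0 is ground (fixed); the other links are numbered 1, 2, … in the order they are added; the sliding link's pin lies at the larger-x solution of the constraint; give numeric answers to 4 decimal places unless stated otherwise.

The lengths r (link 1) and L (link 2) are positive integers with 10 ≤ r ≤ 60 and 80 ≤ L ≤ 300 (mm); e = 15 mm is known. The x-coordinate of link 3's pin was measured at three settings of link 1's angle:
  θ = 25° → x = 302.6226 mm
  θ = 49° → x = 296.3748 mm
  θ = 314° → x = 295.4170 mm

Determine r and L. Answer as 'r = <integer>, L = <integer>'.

constraint per measurement: (x − r cos θ)² + (r sin θ − e)² = L²
subtracting the θ₁ and θ₂ equations cancels the r² and L² terms:
r = (x₁² − x₂²) / (2[(x₁cos θ₁ + e sin θ₁) − (x₂cos θ₂ + e sin θ₂)]) = 24.9999 → r = 25
L² = (x₁ − r cos θ₁)² + (r sin θ₁ − e)² = 78400.0134 → L = 280.0000 → L = 280
check at θ₃=314°: x = 295.4170 (printed 295.4170) ✓

r = 25, L = 280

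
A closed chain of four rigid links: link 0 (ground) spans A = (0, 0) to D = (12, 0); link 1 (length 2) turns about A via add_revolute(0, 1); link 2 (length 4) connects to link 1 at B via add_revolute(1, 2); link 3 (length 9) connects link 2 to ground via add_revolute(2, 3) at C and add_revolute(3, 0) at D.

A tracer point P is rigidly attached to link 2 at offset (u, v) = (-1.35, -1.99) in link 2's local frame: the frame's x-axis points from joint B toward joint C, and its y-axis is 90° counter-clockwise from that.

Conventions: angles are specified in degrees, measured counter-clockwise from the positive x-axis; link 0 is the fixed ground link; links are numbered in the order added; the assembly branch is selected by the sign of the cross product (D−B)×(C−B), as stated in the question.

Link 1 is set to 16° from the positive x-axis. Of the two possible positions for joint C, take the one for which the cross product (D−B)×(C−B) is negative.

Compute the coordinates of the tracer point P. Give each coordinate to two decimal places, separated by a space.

A=(0,0), D=(12.00,0)
B = A + 2.00·(cos16°, sin16°) = (1.9225, 0.5513)
|BD| = 10.0925
circle(B,4.00) ∩ circle(D,9.00): a=1.8261, h=3.5589
  candidates: C₊=(3.9403,4.0051) cross=35.918; C₋=(3.5515,-3.1020) cross=-35.918
  branch - wants cross < 0 → take C=(3.5515,-3.1020) (cross=-35.918)
ex = (C−B)/|BC| = (0.4072,-0.9133); ey = (0.9133,0.4072)
P = B + -1.35·ex + -1.99·ey = (-0.4448,0.9739)

-0.44 0.97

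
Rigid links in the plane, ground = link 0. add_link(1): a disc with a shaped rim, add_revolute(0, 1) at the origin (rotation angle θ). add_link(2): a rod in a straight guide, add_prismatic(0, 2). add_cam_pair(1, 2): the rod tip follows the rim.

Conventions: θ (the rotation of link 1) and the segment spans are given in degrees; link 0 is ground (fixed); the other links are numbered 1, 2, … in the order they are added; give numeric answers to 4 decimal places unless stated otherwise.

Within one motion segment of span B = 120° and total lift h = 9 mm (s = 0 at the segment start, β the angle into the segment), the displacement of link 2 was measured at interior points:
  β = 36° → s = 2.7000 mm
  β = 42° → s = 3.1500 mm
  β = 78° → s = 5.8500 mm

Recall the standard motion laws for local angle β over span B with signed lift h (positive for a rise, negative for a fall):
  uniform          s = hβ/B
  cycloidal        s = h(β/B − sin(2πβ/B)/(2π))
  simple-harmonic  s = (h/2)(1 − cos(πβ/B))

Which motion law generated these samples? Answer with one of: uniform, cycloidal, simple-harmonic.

candidates at β/B = r: uniform s = h·r (linear in β); cycloidal s = h·(r − sin(2πr)/(2π)); simple-harmonic s = (h/2)(1 − cos(πr))
β=36°: printed 2.7000 | uniform 2.7000, cycloidal 1.3377, simple-harmonic 1.8550
β=42°: printed 3.1500 | uniform 3.1500, cycloidal 1.9912, simple-harmonic 2.4570
β=78°: printed 5.8500 | uniform 5.8500, cycloidal 7.0088, simple-harmonic 6.5430
only one law matches every sample → uniform

uniform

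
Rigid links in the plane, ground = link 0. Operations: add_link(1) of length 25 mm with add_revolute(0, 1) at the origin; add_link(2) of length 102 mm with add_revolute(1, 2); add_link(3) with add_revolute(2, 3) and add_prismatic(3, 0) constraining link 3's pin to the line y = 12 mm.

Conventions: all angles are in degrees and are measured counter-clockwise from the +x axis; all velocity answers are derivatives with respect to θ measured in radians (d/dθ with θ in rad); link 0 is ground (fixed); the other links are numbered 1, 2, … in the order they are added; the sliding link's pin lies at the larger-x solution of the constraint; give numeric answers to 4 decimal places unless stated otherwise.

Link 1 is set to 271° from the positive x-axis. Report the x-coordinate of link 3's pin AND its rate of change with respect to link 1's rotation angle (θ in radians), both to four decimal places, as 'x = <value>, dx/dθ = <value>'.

geometry: r = 25 mm, L = 102 mm, e = 12 mm
crank pin P = (r cos θ, r sin θ) = (0.436310, -24.996192)
h = r sin θ − e = -24.996192 − 12 = -36.996192
x = r cos θ + √(L² − h²) = 0.436310 + 95.054099 = 95.490409
dx/dθ = −r sin θ − h·r cos θ/√(L² − h²) (θ in radians; h = -36.996192) = 25.166010

x = 95.4904, dx/dθ = 25.1660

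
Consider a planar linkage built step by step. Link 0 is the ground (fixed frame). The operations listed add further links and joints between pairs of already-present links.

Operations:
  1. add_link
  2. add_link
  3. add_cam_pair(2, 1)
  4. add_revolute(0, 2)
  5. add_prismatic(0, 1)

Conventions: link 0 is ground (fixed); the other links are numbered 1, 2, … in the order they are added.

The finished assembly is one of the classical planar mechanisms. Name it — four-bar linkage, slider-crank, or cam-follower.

links: 3 (incl. ground); joints: 1 revolute, 1 prismatic, 1 higher (cam) pair, forming one closed loop
3 links, revolute + prismatic + higher pair in one loop → cam-follower

cam-follower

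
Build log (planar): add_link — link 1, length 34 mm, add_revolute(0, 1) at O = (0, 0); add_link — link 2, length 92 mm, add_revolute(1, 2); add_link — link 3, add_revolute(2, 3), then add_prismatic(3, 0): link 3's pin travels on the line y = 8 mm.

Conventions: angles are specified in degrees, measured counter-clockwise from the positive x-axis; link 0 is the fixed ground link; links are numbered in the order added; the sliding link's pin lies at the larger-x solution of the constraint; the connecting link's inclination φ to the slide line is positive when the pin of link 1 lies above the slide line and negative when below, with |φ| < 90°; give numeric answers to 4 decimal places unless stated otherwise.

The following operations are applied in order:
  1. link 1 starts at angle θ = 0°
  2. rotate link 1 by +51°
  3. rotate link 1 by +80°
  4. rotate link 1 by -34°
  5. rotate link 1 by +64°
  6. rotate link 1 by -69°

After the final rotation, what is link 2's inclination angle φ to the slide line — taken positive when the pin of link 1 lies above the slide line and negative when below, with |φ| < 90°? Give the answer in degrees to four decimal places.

geometry: r = 34 mm, L = 92 mm, e = 8 mm; θ starts at 0°
rotate link 1 by +51°: θ ← 0° +51° = 51°
rotate link 1 by +80°: θ ← 51° +80° = 131°
rotate link 1 by -34°: θ ← 131° -34° = 97°
rotate link 1 by +64°: θ ← 97° +64° = 161°
rotate link 1 by -69°: θ ← 161° -69° = 92°
h = r sin θ − e = 33.979288 − 8 = 25.979288
sin φ = h / L = 25.979288 / 92 = 0.28238357
φ = arcsin(0.28238357) = 16.402515°

16.4025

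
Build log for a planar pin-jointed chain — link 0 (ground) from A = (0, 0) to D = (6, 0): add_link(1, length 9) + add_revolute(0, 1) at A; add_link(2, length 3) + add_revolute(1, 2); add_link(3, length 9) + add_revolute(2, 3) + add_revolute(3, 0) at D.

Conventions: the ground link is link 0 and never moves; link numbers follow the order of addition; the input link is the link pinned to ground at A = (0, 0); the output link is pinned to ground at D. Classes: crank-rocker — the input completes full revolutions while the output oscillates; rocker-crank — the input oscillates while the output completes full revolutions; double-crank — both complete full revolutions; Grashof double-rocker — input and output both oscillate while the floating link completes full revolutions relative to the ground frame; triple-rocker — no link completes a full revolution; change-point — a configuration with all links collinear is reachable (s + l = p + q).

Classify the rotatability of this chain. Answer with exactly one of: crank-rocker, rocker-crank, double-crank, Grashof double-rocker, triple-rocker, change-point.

lengths: ground=6, input=9, coupler=3, output=9
sorted: s=3 (shortest), l=9 (longest), p+q=15
s + l = 12 vs p + q = 15
s + l < p + q (Grashof) with shortest = coupler link → Grashof double-rocker

Grashof double-rocker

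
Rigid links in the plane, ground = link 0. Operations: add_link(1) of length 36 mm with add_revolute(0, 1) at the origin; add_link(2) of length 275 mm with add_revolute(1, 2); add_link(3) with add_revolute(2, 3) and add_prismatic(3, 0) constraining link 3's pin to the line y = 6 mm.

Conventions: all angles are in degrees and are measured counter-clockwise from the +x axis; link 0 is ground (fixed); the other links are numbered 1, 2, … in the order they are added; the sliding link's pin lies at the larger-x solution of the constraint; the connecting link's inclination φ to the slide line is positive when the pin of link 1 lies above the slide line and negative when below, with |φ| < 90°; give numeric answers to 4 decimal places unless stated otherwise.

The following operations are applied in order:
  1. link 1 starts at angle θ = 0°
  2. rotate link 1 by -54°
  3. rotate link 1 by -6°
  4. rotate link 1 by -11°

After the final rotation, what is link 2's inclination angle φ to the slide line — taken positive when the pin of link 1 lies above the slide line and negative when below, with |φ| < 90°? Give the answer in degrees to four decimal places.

geometry: r = 36 mm, L = 275 mm, e = 6 mm; θ starts at 0°
rotate link 1 by -54°: θ ← 0° -54° = -54°
rotate link 1 by -6°: θ ← -54° -6° = -60°
rotate link 1 by -11°: θ ← -60° -11° = -71°
h = r sin θ − e = -34.038669 − 6 = -40.038669
sin φ = h / L = -40.038669 / 275 = -0.14559516
φ = arcsin(-0.14559516) = -8.371745°

-8.3717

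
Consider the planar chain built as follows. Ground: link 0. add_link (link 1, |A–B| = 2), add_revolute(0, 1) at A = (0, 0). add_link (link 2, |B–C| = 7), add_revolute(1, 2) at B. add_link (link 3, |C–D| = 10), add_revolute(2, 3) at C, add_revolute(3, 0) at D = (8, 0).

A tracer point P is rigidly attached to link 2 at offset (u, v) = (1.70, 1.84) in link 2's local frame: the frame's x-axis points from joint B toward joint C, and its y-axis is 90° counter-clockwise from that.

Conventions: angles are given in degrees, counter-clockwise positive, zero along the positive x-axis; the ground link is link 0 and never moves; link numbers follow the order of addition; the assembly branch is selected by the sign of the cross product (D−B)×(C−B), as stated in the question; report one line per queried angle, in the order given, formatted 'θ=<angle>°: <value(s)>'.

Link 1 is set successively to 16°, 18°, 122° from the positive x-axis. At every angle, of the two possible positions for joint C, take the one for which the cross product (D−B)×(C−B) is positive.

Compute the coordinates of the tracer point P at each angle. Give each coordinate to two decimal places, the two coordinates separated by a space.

A=(0,0), D=(8.00,0)
θ=16°: B = A + 2.00·(cos16°, sin16°) = (1.9225, 0.5513)
θ=16°: |BD| = 6.1024
θ=16°: circle(B,7.00) ∩ circle(D,10.00): a=-1.1275, h=6.9086
θ=16°:   candidates: C₊=(1.4238,7.5335) cross=42.159; C₋=(0.1756,-6.2272) cross=-42.159
θ=16°:   branch + wants cross > 0 → take C=(1.4238,7.5335) (cross=42.159)
θ=16°: ex = (C−B)/|BC| = (-0.0712,0.9975); ey = (-0.9975,-0.0712)
θ=16°: P = B + 1.70·ex + 1.84·ey = (-0.0339,2.1159)
θ=18°: B = A + 2.00·(cos18°, sin18°) = (1.9021, 0.6180)
θ=18°: |BD| = 6.1291
θ=18°: circle(B,7.00) ∩ circle(D,10.00): a=-1.0959, h=6.9137
θ=18°:   candidates: C₊=(1.5089,7.6070) cross=42.375; C₋=(0.1147,-6.1499) cross=-42.375
θ=18°:   branch + wants cross > 0 → take C=(1.5089,7.6070) (cross=42.375)
θ=18°: ex = (C−B)/|BC| = (-0.0562,0.9984); ey = (-0.9984,-0.0562)
θ=18°: P = B + 1.70·ex + 1.84·ey = (-0.0305,2.2120)
θ=122°: B = A + 2.00·(cos122°, sin122°) = (-1.0598, 1.6961)
θ=122°: |BD| = 9.2172
θ=122°: circle(B,7.00) ∩ circle(D,10.00): a=1.8421, h=6.7533
θ=122°:   candidates: C₊=(1.9935,7.9951) cross=62.247; C₋=(-0.4919,-5.2808) cross=-62.247
θ=122°:   branch + wants cross > 0 → take C=(1.9935,7.9951) (cross=62.247)
θ=122°: ex = (C−B)/|BC| = (0.4362,0.8999); ey = (-0.8999,0.4362)
θ=122°: P = B + 1.70·ex + 1.84·ey = (-1.9741,4.0284)

θ=16°: -0.03 2.12
θ=18°: -0.03 2.21
θ=122°: -1.97 4.03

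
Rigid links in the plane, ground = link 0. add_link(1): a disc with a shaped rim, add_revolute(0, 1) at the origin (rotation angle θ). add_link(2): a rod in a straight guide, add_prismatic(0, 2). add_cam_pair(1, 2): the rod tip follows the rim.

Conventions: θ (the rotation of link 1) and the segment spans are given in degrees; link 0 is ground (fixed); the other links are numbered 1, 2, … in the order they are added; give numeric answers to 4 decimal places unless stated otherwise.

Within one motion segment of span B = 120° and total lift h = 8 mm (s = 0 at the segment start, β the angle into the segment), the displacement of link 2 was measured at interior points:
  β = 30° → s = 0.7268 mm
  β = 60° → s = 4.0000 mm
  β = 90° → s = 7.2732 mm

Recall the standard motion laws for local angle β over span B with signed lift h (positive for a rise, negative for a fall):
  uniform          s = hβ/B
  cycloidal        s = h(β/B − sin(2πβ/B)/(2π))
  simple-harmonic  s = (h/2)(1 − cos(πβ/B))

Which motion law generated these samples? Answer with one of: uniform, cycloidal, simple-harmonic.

candidates at β/B = r: uniform s = h·r (linear in β); cycloidal s = h·(r − sin(2πr)/(2π)); simple-harmonic s = (h/2)(1 − cos(πr))
β=30°: printed 0.7268 | uniform 2.0000, cycloidal 0.7268, simple-harmonic 1.1716
β=60°: printed 4.0000 | uniform 4.0000, cycloidal 4.0000, simple-harmonic 4.0000
β=90°: printed 7.2732 | uniform 6.0000, cycloidal 7.2732, simple-harmonic 6.8284
only one law matches every sample → cycloidal

cycloidal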